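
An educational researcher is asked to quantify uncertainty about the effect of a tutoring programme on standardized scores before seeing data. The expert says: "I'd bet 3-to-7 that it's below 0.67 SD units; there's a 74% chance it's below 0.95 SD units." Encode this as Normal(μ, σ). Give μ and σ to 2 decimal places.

μ = 0.80, σ = 0.24

The p-quantile of Normal(μ,σ) is μ + z_p·σ, with z_{0.3} = -0.5244 and z_{0.74} = 0.6433.
Eliminate σ: μ = (z₂·x₁ − z₁·x₂)/(z₂ − z₁) = (0.6433·0.67 − (-0.5244)·0.95)/1.168 = 0.80.
Then σ = (x₂ − x₁)/(z₂ − z₁) = (0.95 − 0.67)/1.168 = 0.24.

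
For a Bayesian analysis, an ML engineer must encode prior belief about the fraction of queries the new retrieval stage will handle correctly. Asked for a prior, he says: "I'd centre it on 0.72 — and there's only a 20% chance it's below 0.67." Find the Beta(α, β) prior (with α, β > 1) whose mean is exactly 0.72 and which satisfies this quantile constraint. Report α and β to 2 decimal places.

α ≈ 39.77, β ≈ 15.47

With mean 0.72 fixed, write α = 0.72s, β = 0.28s where s = α+β.
Need P(θ < 0.67) = 0.2 under Beta(0.72s, 0.28s). Normal approximation: (q−m)/√(m(1−m)/s) ≈ z_{0.2} = -0.842, so s ≈ 0.72·0.28·(-0.842)²/(0.67−0.72)² = 57.1.
At s = 57.1: P(θ<0.67) ≈ 0.196. Adjusting to match 0.2 gives s ≈ 55.23.
So α = 0.72·55.23 ≈ 39.77, β = 0.28·55.23 ≈ 15.47.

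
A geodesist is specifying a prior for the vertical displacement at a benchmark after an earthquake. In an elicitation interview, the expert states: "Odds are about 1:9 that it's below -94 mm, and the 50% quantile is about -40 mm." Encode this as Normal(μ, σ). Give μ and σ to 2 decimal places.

The p-quantile of Normal(μ,σ) is μ + z_p·σ, with z_{0.1} = -1.282 and z_{0.5} = 0.
Eliminate σ: μ = (z₂·x₁ − z₁·x₂)/(z₂ − z₁) = (0·-94 − (-1.282)·-40)/1.282 = -40.00.
Then σ = (x₂ − x₁)/(z₂ − z₁) = (-40 − -94)/1.282 = 42.14.

μ = -40.00, σ = 42.14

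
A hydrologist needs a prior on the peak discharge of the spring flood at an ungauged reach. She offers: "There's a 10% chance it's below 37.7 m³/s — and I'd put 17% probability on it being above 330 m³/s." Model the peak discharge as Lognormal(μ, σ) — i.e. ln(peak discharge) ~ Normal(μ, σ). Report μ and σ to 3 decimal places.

μ ≈ 4.873, σ ≈ 0.970

If T ~ Lognormal(μ,σ) then ln T ~ Normal(μ,σ), so the p-quantile of ln T is μ + z_p·σ.
ln(37.7) = 3.63 and ln(330) = 5.799; z_{0.1} = -1.282, z_{0.83} = 0.9542.
σ = (5.799 − 3.63)/(0.9542 − (-1.282)) = 0.970.
μ = 3.63 − (-1.282)·0.970 = 4.873.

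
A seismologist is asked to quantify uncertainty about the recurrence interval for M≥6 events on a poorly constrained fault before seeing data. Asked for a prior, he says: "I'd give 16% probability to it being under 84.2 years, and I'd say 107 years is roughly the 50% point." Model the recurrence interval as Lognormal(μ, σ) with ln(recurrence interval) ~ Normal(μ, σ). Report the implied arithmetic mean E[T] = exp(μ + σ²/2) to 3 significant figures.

If T ~ Lognormal(μ,σ) then ln T ~ Normal(μ,σ), so the p-quantile of ln T is μ + z_p·σ.
ln(84.2) = 4.433 and ln(107) = 4.673; z_{0.16} = -0.9945, z_{0.5} = 0.
σ = (4.673 − 4.433)/(0 − (-0.9945)) = 0.241.
μ = 4.433 − (-0.9945)·0.241 = 4.673.
E[T] = exp(μ + σ²/2) = exp(4.673 + 0.0290) = 110 years.

E[T] ≈ 110 years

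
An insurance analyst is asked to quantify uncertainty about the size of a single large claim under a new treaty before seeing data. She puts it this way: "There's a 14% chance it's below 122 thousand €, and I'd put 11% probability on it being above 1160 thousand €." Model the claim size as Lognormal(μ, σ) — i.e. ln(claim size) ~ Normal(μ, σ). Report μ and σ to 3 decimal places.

μ ≈ 5.859, σ ≈ 0.976

If T ~ Lognormal(μ,σ) then ln T ~ Normal(μ,σ), so the p-quantile of ln T is μ + z_p·σ.
ln(122) = 4.804 and ln(1160) = 7.056; z_{0.14} = -1.08, z_{0.89} = 1.227.
σ = (7.056 − 4.804)/(1.227 − (-1.08)) = 0.976.
μ = 4.804 − (-1.08)·0.976 = 5.859.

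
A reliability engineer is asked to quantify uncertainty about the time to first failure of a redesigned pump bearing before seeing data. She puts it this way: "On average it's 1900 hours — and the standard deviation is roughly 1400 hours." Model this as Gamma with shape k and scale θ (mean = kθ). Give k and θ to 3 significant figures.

k ≈ 1.84, θ ≈ 1030

For Gamma(k, scale θ): mean = kθ, variance = kθ², so CV = 1/√k.
CV = SD/mean = 1400/1900 = 0.7368, hence k = 1/CV² = 1.84.
Then θ = mean/k = 1900/1.84 = 1030.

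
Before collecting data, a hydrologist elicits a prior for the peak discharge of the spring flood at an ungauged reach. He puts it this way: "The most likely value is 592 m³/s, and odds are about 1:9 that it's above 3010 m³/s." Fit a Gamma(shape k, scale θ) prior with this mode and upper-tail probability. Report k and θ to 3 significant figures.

k ≈ 1.67, θ ≈ 890

Gamma(k,θ) with k>1 has mode (k−1)θ, so θ = 592/(k−1).
Need P(X < 3010) = 0.9 with θ tied to k this way. Start at k = 2, θ = 592: P(X<3010) ≈ 0.962.
Too high — lower k to spread out. Iterating converges to k ≈ 1.67.
Then θ = 592/(1.67−1) ≈ 890.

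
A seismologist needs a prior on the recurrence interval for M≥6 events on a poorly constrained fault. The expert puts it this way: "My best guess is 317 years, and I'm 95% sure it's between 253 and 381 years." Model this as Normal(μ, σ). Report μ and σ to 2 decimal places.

A symmetric 95% interval runs μ ± z·σ with z = 1.96.
Half-width = 64, so σ = 64/1.96 = 32.65.
μ is the stated best guess, 317.00.

μ = 317.00, σ = 32.65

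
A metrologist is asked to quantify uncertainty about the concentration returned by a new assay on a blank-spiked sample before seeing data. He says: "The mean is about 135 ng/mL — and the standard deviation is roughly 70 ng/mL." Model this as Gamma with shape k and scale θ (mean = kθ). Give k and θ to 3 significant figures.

k ≈ 3.72, θ ≈ 36.3

For Gamma(k, scale θ): mean = kθ, variance = kθ², so CV = 1/√k.
CV = SD/mean = 70/135 = 0.5185, hence k = 1/CV² = 3.72.
Then θ = mean/k = 135/3.72 = 36.3.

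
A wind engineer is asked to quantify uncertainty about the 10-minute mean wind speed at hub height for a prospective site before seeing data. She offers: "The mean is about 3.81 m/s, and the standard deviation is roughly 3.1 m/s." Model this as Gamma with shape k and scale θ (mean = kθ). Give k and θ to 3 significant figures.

For Gamma(k, scale θ): mean = kθ, variance = kθ², so CV = 1/√k.
CV = SD/mean = 3.1/3.81 = 0.8136, hence k = 1/CV² = 1.51.
Then θ = mean/k = 3.81/1.51 = 2.52.

k ≈ 1.51, θ ≈ 2.52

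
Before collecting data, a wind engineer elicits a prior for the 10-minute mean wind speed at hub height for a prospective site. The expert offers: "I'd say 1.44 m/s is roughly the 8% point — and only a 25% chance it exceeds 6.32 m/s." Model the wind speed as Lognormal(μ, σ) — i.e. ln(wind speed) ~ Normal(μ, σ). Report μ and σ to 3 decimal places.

If T ~ Lognormal(μ,σ) then ln T ~ Normal(μ,σ), so the p-quantile of ln T is μ + z_p·σ.
ln(1.44) = 0.3646 and ln(6.32) = 1.844; z_{0.08} = -1.405, z_{0.75} = 0.6745.
σ = (1.844 − 0.3646)/(0.6745 − (-1.405)) = 0.711.
μ = 0.3646 − (-1.405)·0.711 = 1.364.

μ ≈ 1.364, σ ≈ 0.711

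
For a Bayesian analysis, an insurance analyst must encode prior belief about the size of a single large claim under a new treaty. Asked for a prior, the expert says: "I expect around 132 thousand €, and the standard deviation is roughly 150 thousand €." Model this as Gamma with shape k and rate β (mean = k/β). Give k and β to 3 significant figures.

For Gamma(k, rate β): mean = k/β, variance = k/β², so CV = 1/√k.
CV = SD/mean = 150/132 = 1.136, hence k = 1/CV² = 0.774.
Then β = k/mean = 0.774/132 = 0.00587.

k ≈ 0.774, β ≈ 0.00587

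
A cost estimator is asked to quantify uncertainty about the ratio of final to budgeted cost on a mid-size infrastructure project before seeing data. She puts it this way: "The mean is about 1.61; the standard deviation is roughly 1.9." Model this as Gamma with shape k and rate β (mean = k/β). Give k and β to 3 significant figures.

For Gamma(k, rate β): mean = k/β, variance = k/β², so CV = 1/√k.
CV = SD/mean = 1.9/1.61 = 1.18, hence k = 1/CV² = 0.718.
Then β = k/mean = 0.718/1.61 = 0.446.

k ≈ 0.718, β ≈ 0.446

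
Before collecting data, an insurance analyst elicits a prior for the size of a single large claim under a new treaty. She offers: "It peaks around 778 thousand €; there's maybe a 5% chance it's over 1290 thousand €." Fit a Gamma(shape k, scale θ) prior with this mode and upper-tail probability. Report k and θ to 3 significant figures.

k ≈ 11.9, θ ≈ 71.2

Gamma(k,θ) with k>1 has mode (k−1)θ, so θ = 778/(k−1).
Need P(X < 1290) = 0.95 with θ tied to k this way. Start at k = 2, θ = 778: P(X<1290) ≈ 0.494.
Too low — raise k to concentrate. Iterating converges to k ≈ 11.9.
Then θ = 778/(11.9−1) ≈ 71.2.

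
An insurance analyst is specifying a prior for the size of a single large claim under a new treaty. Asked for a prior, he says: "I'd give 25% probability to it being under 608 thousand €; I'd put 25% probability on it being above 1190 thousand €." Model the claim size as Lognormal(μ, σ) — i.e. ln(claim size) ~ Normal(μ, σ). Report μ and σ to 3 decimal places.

If T ~ Lognormal(μ,σ) then ln T ~ Normal(μ,σ), so the p-quantile of ln T is μ + z_p·σ.
ln(608) = 6.41 and ln(1190) = 7.082; z_{0.25} = -0.6745, z_{0.75} = 0.6745.
σ = (7.082 − 6.41)/(0.6745 − (-0.6745)) = 0.498.
μ = 6.41 − (-0.6745)·0.498 = 6.746.

μ ≈ 6.746, σ ≈ 0.498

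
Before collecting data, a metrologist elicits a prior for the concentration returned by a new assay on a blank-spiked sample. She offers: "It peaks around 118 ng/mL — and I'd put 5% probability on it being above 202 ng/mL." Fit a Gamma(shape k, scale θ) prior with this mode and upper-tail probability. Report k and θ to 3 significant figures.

k ≈ 10.7, θ ≈ 12.2

Gamma(k,θ) with k>1 has mode (k−1)θ, so θ = 118/(k−1).
Need P(X < 202) = 0.95 with θ tied to k this way. Start at k = 2, θ = 118: P(X<202) ≈ 0.510.
Too low — raise k to concentrate. Iterating converges to k ≈ 10.7.
Then θ = 118/(10.7−1) ≈ 12.2.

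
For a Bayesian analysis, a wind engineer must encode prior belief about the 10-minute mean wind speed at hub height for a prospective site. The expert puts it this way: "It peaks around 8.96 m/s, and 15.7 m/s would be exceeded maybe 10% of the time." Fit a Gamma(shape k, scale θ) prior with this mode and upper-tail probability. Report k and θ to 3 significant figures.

Gamma(k,θ) with k>1 has mode (k−1)θ, so θ = 8.96/(k−1).
Need P(X < 15.7) = 0.9 with θ tied to k this way. Start at k = 2, θ = 8.96: P(X<15.7) ≈ 0.523.
Too low — raise k to concentrate. Iterating converges to k ≈ 7.04.
Then θ = 8.96/(7.04−1) ≈ 1.48.

k ≈ 7.04, θ ≈ 1.48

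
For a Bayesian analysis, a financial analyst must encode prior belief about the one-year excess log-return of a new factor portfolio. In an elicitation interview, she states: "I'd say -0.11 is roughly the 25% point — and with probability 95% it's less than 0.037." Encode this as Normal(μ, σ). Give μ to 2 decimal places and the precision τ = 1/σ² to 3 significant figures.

The p-quantile of Normal(μ,σ) is μ + z_p·σ, with z_{0.25} = -0.6745 and z_{0.95} = 1.645.
Eliminate σ: μ = (z₂·x₁ − z₁·x₂)/(z₂ − z₁) = (1.645·-0.11 − (-0.6745)·0.037)/2.319 = -0.07.
Then σ = (x₂ − x₁)/(z₂ − z₁) = (0.037 − -0.11)/2.319 = 0.06.
Precision τ = 1/σ² = 1/0.06338² = 249.

μ = -0.07, τ = 249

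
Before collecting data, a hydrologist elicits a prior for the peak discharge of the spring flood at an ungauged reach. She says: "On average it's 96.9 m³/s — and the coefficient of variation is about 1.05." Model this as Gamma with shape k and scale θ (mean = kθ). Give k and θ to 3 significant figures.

For Gamma(k, scale θ): mean = kθ, variance = kθ², so CV = 1/√k.
CV = 1.05, hence k = 1/CV² = 0.907.
Then θ = mean/k = 96.9/0.907 = 107.

k ≈ 0.907, θ ≈ 107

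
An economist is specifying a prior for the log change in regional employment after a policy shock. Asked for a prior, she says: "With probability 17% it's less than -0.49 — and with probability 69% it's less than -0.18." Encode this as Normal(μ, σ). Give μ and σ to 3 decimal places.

For Normal(μ,σ), the p-quantile is μ + z_p·σ. Here z_{0.17} = -0.9542, z_{0.69} = 0.4959.
So -0.49 = μ − 0.9542σ and -0.18 = μ + 0.4959σ.
Subtracting: σ = (-0.18 − -0.49)/(0.4959 − (-0.9542)) = 0.214.
Then μ = -0.49 − (-0.9542)·0.214 = -0.286.

μ = -0.286, σ = 0.214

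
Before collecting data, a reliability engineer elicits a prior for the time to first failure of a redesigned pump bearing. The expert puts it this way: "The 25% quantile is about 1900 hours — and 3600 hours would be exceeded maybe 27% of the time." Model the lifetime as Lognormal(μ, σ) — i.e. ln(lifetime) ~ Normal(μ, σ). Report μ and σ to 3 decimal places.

If T ~ Lognormal(μ,σ) then ln T ~ Normal(μ,σ), so the p-quantile of ln T is μ + z_p·σ.
ln(1900) = 7.55 and ln(3600) = 8.189; z_{0.25} = -0.6745, z_{0.73} = 0.6128.
σ = (8.189 − 7.55)/(0.6128 − (-0.6745)) = 0.496.
μ = 7.55 − (-0.6745)·0.496 = 7.884.

μ ≈ 7.884, σ ≈ 0.496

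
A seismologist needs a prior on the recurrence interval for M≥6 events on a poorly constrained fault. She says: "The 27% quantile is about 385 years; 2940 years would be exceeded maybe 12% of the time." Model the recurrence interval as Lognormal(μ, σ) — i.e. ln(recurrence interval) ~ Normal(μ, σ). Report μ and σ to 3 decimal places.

μ ≈ 6.650, σ ≈ 1.137

If T ~ Lognormal(μ,σ) then ln T ~ Normal(μ,σ), so the p-quantile of ln T is μ + z_p·σ.
ln(385) = 5.953 and ln(2940) = 7.986; z_{0.27} = -0.6128, z_{0.88} = 1.175.
σ = (7.986 − 5.953)/(1.175 − (-0.6128)) = 1.137.
μ = 5.953 − (-0.6128)·1.137 = 6.650.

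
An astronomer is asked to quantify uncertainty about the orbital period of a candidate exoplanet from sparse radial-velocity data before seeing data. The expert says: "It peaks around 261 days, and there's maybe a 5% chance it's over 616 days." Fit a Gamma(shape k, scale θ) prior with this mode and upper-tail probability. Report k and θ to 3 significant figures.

k ≈ 4.71, θ ≈ 70.4

Gamma(k,θ) with k>1 has mode (k−1)θ, so θ = 261/(k−1).
Need P(X < 616) = 0.95 with θ tied to k this way. Start at k = 2, θ = 261: P(X<616) ≈ 0.683.
Too low — raise k to concentrate. Iterating converges to k ≈ 4.71.
Then θ = 261/(4.71−1) ≈ 70.4.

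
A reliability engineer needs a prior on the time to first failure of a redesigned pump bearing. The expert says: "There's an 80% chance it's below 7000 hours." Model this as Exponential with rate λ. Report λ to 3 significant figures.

P(T < 7000.0) = 1 − e^(−λ·7000.0) = 0.8, so λ = −ln(1−0.8)/7000.0 = −ln(0.2)/7000.0 = 0.00023.

λ ≈ 0.00023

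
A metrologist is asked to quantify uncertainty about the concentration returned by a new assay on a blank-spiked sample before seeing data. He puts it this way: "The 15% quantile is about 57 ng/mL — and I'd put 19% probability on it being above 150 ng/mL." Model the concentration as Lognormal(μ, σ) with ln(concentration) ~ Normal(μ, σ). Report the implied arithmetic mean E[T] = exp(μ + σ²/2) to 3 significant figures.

If T ~ Lognormal(μ,σ) then ln T ~ Normal(μ,σ), so the p-quantile of ln T is μ + z_p·σ.
ln(57) = 4.043 and ln(150) = 5.011; z_{0.15} = -1.036, z_{0.81} = 0.8779.
σ = (5.011 − 4.043)/(0.8779 − (-1.036)) = 0.505.
μ = 4.043 − (-1.036)·0.505 = 4.567.
E[T] = exp(μ + σ²/2) = exp(4.567 + 0.1277) = 109 ng/mL.

E[T] ≈ 109 ng/mL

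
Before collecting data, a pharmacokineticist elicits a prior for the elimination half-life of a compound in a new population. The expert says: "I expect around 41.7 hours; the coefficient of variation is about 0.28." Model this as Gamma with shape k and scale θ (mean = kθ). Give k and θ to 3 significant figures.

For Gamma(k, scale θ): mean = kθ, variance = kθ², so CV = 1/√k.
CV = 0.28, hence k = 1/CV² = 12.8.
Then θ = mean/k = 41.7/12.8 = 3.27.

k ≈ 12.8, θ ≈ 3.27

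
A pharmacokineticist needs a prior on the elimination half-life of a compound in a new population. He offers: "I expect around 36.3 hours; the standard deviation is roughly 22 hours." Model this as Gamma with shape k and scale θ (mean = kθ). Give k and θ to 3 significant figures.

For Gamma(k, scale θ): mean = kθ, variance = kθ², so CV = 1/√k.
CV = SD/mean = 22/36.3 = 0.6061, hence k = 1/CV² = 2.72.
Then θ = mean/k = 36.3/2.72 = 13.3.

k ≈ 2.72, θ ≈ 13.3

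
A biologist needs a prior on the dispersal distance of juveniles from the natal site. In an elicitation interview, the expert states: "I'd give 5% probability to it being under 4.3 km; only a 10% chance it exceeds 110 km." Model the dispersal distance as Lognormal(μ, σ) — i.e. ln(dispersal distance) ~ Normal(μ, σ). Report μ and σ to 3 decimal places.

If T ~ Lognormal(μ,σ) then ln T ~ Normal(μ,σ), so the p-quantile of ln T is μ + z_p·σ.
ln(4.3) = 1.459 and ln(110) = 4.7; z_{0.05} = -1.645, z_{0.9} = 1.282.
σ = (4.7 − 1.459)/(1.282 − (-1.645)) = 1.108.
μ = 1.459 − (-1.645)·1.108 = 3.281.

μ ≈ 3.281, σ ≈ 1.108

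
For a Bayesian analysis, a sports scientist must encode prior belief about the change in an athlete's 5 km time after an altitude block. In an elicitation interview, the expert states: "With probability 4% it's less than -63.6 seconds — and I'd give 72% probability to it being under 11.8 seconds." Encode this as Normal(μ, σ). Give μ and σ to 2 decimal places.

For Normal(μ,σ), the p-quantile is μ + z_p·σ. Here z_{0.04} = -1.751, z_{0.72} = 0.5828.
So -63.6 = μ − 1.751σ and 11.8 = μ + 0.5828σ.
Subtracting: σ = (11.8 − -63.6)/(0.5828 − (-1.751)) = 32.31.
Then μ = -63.6 − (-1.751)·32.31 = -7.03.

μ = -7.03, σ = 32.31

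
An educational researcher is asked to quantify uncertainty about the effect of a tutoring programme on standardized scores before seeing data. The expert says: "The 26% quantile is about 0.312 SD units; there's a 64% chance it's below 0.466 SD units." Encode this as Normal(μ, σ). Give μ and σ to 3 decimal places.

For Normal(μ,σ), the p-quantile is μ + z_p·σ. Here z_{0.26} = -0.6433, z_{0.64} = 0.3585.
So 0.312 = μ − 0.6433σ and 0.466 = μ + 0.3585σ.
Subtracting: σ = (0.466 − 0.312)/(0.3585 − (-0.6433)) = 0.154.
Then μ = 0.312 − (-0.6433)·0.154 = 0.411.

μ = 0.411, σ = 0.154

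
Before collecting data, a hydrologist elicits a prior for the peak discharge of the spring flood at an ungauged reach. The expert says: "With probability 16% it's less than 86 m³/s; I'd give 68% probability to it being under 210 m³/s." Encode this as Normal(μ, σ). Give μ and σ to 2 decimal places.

The p-quantile of Normal(μ,σ) is μ + z_p·σ, with z_{0.16} = -0.9945 and z_{0.68} = 0.4677.
Eliminate σ: μ = (z₂·x₁ − z₁·x₂)/(z₂ − z₁) = (0.4677·86 − (-0.9945)·210)/1.462 = 170.34.
Then σ = (x₂ − x₁)/(z₂ − z₁) = (210 − 86)/1.462 = 84.81.

μ = 170.34, σ = 84.81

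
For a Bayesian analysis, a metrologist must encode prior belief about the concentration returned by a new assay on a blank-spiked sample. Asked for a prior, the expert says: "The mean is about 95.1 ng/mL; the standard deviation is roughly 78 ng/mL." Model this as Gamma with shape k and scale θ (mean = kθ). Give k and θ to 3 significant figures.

k ≈ 1.49, θ ≈ 64

For Gamma(k, scale θ): mean = kθ, variance = kθ², so CV = 1/√k.
CV = SD/mean = 78/95.1 = 0.8202, hence k = 1/CV² = 1.49.
Then θ = mean/k = 95.1/1.49 = 64.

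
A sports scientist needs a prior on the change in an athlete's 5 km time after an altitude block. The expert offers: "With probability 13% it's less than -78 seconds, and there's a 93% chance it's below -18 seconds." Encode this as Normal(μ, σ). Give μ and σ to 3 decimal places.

μ = -52.028, σ = 23.058

For Normal(μ,σ), the p-quantile is μ + z_p·σ. Here z_{0.13} = -1.126, z_{0.93} = 1.476.
So -78 = μ − 1.126σ and -18 = μ + 1.476σ.
Subtracting: σ = (-18 − -78)/(1.476 − (-1.126)) = 23.058.
Then μ = -78 − (-1.126)·23.058 = -52.028.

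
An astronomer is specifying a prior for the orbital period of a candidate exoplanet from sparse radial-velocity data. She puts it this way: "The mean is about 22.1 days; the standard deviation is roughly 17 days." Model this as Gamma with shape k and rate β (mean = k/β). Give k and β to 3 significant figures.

For Gamma(k, rate β): mean = k/β, variance = k/β², so CV = 1/√k.
CV = SD/mean = 17/22.1 = 0.7692, hence k = 1/CV² = 1.69.
Then β = k/mean = 1.69/22.1 = 0.0765.

k ≈ 1.69, β ≈ 0.0765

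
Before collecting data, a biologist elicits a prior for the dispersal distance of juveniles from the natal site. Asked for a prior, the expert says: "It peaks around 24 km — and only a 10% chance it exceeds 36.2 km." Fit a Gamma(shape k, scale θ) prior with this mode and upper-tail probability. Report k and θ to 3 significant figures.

k ≈ 12, θ ≈ 2.18

Gamma(k,θ) with k>1 has mode (k−1)θ, so θ = 24/(k−1).
Need P(X < 36.2) = 0.9 with θ tied to k this way. Start at k = 2, θ = 24: P(X<36.2) ≈ 0.445.
Too low — raise k to concentrate. Iterating converges to k ≈ 12.
Then θ = 24/(12−1) ≈ 2.18.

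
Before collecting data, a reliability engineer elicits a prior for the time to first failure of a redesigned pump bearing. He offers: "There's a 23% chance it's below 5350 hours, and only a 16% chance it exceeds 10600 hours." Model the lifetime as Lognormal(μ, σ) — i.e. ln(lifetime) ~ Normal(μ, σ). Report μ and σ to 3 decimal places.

If T ~ Lognormal(μ,σ) then ln T ~ Normal(μ,σ), so the p-quantile of ln T is μ + z_p·σ.
ln(5350) = 8.585 and ln(10600) = 9.269; z_{0.23} = -0.7388, z_{0.84} = 0.9945.
σ = (9.269 − 8.585)/(0.9945 − (-0.7388)) = 0.394.
μ = 8.585 − (-0.7388)·0.394 = 8.876.

μ ≈ 8.876, σ ≈ 0.394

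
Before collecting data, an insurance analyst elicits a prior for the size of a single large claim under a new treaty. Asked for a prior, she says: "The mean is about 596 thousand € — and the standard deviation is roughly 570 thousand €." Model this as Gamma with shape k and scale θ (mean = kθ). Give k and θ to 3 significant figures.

k ≈ 1.09, θ ≈ 545

For Gamma(k, scale θ): mean = kθ, variance = kθ², so CV = 1/√k.
CV = SD/mean = 570/596 = 0.9564, hence k = 1/CV² = 1.09.
Then θ = mean/k = 596/1.09 = 545.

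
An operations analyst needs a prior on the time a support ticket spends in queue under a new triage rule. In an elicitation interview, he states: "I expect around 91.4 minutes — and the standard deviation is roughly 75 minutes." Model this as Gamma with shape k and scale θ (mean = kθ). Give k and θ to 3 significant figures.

k ≈ 1.49, θ ≈ 61.5

For Gamma(k, scale θ): mean = kθ, variance = kθ², so CV = 1/√k.
CV = SD/mean = 75/91.4 = 0.8206, hence k = 1/CV² = 1.49.
Then θ = mean/k = 91.4/1.49 = 61.5.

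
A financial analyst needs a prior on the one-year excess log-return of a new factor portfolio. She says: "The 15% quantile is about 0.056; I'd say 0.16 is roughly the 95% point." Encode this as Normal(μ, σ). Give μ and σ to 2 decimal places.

μ = 0.10, σ = 0.04

The p-quantile of Normal(μ,σ) is μ + z_p·σ, with z_{0.15} = -1.036 and z_{0.95} = 1.645.
Eliminate σ: μ = (z₂·x₁ − z₁·x₂)/(z₂ − z₁) = (1.645·0.056 − (-1.036)·0.16)/2.681 = 0.10.
Then σ = (x₂ − x₁)/(z₂ − z₁) = (0.16 − 0.056)/2.681 = 0.04.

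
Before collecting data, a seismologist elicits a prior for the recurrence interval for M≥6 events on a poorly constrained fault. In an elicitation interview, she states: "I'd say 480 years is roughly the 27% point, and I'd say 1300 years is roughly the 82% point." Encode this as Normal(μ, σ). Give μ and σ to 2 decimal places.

μ = 808.83, σ = 536.59

For Normal(μ,σ), the p-quantile is μ + z_p·σ. Here z_{0.27} = -0.6128, z_{0.82} = 0.9154.
So 480 = μ − 0.6128σ and 1300 = μ + 0.9154σ.
Subtracting: σ = (1300 − 480)/(0.9154 − (-0.6128)) = 536.59.
Then μ = 480 − (-0.6128)·536.59 = 808.83.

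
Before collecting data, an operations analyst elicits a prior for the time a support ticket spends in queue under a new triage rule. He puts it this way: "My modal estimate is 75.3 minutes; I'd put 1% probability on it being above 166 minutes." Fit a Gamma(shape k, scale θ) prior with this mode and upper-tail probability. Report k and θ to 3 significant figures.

Gamma(k,θ) with k>1 has mode (k−1)θ, so θ = 75.3/(k−1).
Need P(X < 166) = 0.99 with θ tied to k this way. Start at k = 2, θ = 75.3: P(X<166) ≈ 0.647.
Too low — raise k to concentrate. Iterating converges to k ≈ 8.71.
Then θ = 75.3/(8.71−1) ≈ 9.76.

k ≈ 8.71, θ ≈ 9.76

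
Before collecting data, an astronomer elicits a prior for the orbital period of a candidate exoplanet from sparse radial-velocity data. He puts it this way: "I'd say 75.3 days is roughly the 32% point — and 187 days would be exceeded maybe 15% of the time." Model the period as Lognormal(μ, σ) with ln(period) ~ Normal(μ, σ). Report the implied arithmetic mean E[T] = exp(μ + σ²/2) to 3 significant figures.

E[T] ≈ 120 days

If T ~ Lognormal(μ,σ) then ln T ~ Normal(μ,σ), so the p-quantile of ln T is μ + z_p·σ.
ln(75.3) = 4.321 and ln(187) = 5.231; z_{0.32} = -0.4677, z_{0.85} = 1.036.
σ = (5.231 − 4.321)/(1.036 − (-0.4677)) = 0.605.
μ = 4.321 − (-0.4677)·0.605 = 4.604.
E[T] = exp(μ + σ²/2) = exp(4.604 + 0.1829) = 120 days.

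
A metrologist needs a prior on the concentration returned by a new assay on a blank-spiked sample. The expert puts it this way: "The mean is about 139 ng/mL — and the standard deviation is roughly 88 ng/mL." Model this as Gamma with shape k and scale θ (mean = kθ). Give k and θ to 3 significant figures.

For Gamma(k, scale θ): mean = kθ, variance = kθ², so CV = 1/√k.
CV = SD/mean = 88/139 = 0.6331, hence k = 1/CV² = 2.49.
Then θ = mean/k = 139/2.49 = 55.7.

k ≈ 2.49, θ ≈ 55.7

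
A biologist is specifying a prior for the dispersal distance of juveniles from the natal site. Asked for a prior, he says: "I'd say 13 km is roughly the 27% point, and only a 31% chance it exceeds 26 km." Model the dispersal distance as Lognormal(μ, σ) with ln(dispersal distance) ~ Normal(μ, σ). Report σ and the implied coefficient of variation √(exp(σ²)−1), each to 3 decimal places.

σ ≈ 0.625, CV ≈ 0.692

If T ~ Lognormal(μ,σ) then ln T ~ Normal(μ,σ), so the p-quantile of ln T is μ + z_p·σ.
ln(13) = 2.565 and ln(26) = 3.258; z_{0.27} = -0.6128, z_{0.69} = 0.4959.
σ = (3.258 − 2.565)/(0.4959 − (-0.6128)) = 0.625.
μ = 2.565 − (-0.6128)·0.625 = 2.948.
CV = √(exp(σ²)−1) = √(exp(0.3909)−1) = 0.692.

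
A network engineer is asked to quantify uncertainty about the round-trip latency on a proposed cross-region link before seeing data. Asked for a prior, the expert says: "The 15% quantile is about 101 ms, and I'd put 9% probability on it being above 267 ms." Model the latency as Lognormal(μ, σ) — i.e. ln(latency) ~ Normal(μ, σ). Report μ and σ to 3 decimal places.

μ ≈ 5.039, σ ≈ 0.409

If T ~ Lognormal(μ,σ) then ln T ~ Normal(μ,σ), so the p-quantile of ln T is μ + z_p·σ.
ln(101) = 4.615 and ln(267) = 5.587; z_{0.15} = -1.036, z_{0.91} = 1.341.
σ = (5.587 − 4.615)/(1.341 − (-1.036)) = 0.409.
μ = 4.615 − (-1.036)·0.409 = 5.039.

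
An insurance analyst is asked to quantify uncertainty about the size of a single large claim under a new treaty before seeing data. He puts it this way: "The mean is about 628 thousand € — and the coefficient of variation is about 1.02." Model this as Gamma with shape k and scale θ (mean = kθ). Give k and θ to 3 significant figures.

For Gamma(k, scale θ): mean = kθ, variance = kθ², so CV = 1/√k.
CV = 1.02, hence k = 1/CV² = 0.961.
Then θ = mean/k = 628/0.961 = 653.

k ≈ 0.961, θ ≈ 653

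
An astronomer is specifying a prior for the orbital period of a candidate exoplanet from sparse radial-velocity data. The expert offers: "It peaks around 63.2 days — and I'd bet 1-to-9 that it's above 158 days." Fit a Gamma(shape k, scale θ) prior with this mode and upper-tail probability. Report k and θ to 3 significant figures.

Gamma(k,θ) with k>1 has mode (k−1)θ, so θ = 63.2/(k−1).
Need P(X < 158) = 0.9 with θ tied to k this way. Start at k = 2, θ = 63.2: P(X<158) ≈ 0.713.
Too low — raise k to concentrate. Iterating converges to k ≈ 3.29.
Then θ = 63.2/(3.29−1) ≈ 27.6.

k ≈ 3.29, θ ≈ 27.6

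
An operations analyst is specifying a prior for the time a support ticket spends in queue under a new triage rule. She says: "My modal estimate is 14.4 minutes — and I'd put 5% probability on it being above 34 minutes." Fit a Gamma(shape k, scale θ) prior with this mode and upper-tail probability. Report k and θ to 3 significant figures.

k ≈ 4.7, θ ≈ 3.89

Gamma(k,θ) with k>1 has mode (k−1)θ, so θ = 14.4/(k−1).
Need P(X < 34) = 0.95 with θ tied to k this way. Start at k = 2, θ = 14.4: P(X<34) ≈ 0.683.
Too low — raise k to concentrate. Iterating converges to k ≈ 4.7.
Then θ = 14.4/(4.7−1) ≈ 3.89.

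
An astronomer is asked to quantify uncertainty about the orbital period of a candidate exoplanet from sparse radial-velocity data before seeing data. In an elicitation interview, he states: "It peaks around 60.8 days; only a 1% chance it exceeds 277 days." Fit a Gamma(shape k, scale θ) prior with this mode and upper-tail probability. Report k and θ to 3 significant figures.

Gamma(k,θ) with k>1 has mode (k−1)θ, so θ = 60.8/(k−1).
Need P(X < 277) = 0.99 with θ tied to k this way. Start at k = 2, θ = 60.8: P(X<277) ≈ 0.942.
Too low — raise k to concentrate. Iterating converges to k ≈ 2.75.
Then θ = 60.8/(2.75−1) ≈ 34.7.

k ≈ 2.75, θ ≈ 34.7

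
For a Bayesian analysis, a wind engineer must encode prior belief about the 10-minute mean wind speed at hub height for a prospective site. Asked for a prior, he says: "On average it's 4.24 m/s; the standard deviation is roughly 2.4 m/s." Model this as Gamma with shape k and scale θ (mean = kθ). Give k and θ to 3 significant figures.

For Gamma(k, scale θ): mean = kθ, variance = kθ², so CV = 1/√k.
CV = SD/mean = 2.4/4.24 = 0.566, hence k = 1/CV² = 3.12.
Then θ = mean/k = 4.24/3.12 = 1.36.

k ≈ 3.12, θ ≈ 1.36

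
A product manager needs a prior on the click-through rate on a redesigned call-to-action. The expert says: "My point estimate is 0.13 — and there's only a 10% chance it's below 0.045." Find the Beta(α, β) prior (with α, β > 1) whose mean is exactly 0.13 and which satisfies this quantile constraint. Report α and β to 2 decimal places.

With mean 0.13 fixed, write α = 0.13s, β = 0.87s where s = α+β.
Need P(θ < 0.045) = 0.1 under Beta(0.13s, 0.87s). Normal approximation: (q−m)/√(m(1−m)/s) ≈ z_{0.1} = -1.28, so s ≈ 0.13·0.87·(-1.28)²/(0.045−0.13)² = 25.7.
At s = 25.7: P(θ<0.045) ≈ 0.062. Adjusting to match 0.1 gives s ≈ 19.20.
So α = 0.13·19.20 ≈ 2.50, β = 0.87·19.20 ≈ 16.70.

α ≈ 2.50, β ≈ 16.70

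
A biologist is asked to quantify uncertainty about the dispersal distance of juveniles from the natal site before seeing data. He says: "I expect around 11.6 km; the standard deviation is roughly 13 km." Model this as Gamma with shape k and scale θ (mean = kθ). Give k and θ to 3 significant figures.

For Gamma(k, scale θ): mean = kθ, variance = kθ², so CV = 1/√k.
CV = SD/mean = 13/11.6 = 1.121, hence k = 1/CV² = 0.796.
Then θ = mean/k = 11.6/0.796 = 14.6.

k ≈ 0.796, θ ≈ 14.6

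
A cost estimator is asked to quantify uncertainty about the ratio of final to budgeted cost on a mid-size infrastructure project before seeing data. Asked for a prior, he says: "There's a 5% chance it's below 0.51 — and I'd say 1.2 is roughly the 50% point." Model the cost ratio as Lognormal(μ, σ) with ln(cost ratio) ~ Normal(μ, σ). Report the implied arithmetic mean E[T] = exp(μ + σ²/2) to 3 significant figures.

E[T] ≈ 1.37

If T ~ Lognormal(μ,σ) then ln T ~ Normal(μ,σ), so the p-quantile of ln T is μ + z_p·σ.
ln(0.51) = -0.6733 and ln(1.2) = 0.1823; z_{0.05} = -1.645, z_{0.5} = 0.
σ = (0.1823 − -0.6733)/(0 − (-1.645)) = 0.520.
μ = -0.6733 − (-1.645)·0.520 = 0.182.
E[T] = exp(μ + σ²/2) = exp(0.182 + 0.1353) = 1.37.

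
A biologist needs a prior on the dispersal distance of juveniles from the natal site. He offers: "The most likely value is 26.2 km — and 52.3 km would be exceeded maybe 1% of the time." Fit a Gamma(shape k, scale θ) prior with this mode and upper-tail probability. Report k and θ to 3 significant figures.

k ≈ 11.3, θ ≈ 2.55

Gamma(k,θ) with k>1 has mode (k−1)θ, so θ = 26.2/(k−1).
Need P(X < 52.3) = 0.99 with θ tied to k this way. Start at k = 2, θ = 26.2: P(X<52.3) ≈ 0.593.
Too low — raise k to concentrate. Iterating converges to k ≈ 11.3.
Then θ = 26.2/(11.3−1) ≈ 2.55.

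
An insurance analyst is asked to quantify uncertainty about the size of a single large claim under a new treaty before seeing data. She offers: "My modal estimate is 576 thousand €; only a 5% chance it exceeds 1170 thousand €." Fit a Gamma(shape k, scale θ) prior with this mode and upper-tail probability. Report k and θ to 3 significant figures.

Gamma(k,θ) with k>1 has mode (k−1)θ, so θ = 576/(k−1).
Need P(X < 1170) = 0.95 with θ tied to k this way. Start at k = 2, θ = 576: P(X<1170) ≈ 0.602.
Too low — raise k to concentrate. Iterating converges to k ≈ 6.51.
Then θ = 576/(6.51−1) ≈ 104.

k ≈ 6.51, θ ≈ 104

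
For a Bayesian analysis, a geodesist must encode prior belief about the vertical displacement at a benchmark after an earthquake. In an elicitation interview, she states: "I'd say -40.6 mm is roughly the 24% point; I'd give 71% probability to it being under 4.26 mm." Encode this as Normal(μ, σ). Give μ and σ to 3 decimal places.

For Normal(μ,σ), the p-quantile is μ + z_p·σ. Here z_{0.24} = -0.7063, z_{0.71} = 0.5534.
So -40.6 = μ − 0.7063σ and 4.26 = μ + 0.5534σ.
Subtracting: σ = (4.26 − -40.6)/(0.5534 − (-0.7063)) = 35.612.
Then μ = -40.6 − (-0.7063)·35.612 = -15.447.

μ = -15.447, σ = 35.612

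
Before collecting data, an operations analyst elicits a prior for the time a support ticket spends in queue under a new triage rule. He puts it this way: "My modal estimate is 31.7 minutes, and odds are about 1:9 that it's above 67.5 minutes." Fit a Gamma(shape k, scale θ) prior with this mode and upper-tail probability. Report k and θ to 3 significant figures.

k ≈ 4.36, θ ≈ 9.42

Gamma(k,θ) with k>1 has mode (k−1)θ, so θ = 31.7/(k−1).
Need P(X < 67.5) = 0.9 with θ tied to k this way. Start at k = 2, θ = 31.7: P(X<67.5) ≈ 0.628.
Too low — raise k to concentrate. Iterating converges to k ≈ 4.36.
Then θ = 31.7/(4.36−1) ≈ 9.42.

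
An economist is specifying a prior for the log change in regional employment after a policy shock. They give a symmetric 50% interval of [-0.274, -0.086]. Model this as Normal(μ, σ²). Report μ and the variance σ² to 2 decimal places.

A symmetric 50% interval runs μ ± z·σ with z = 0.6745.
Half-width = 0.094, so σ = 0.094/0.6745 = 0.139 and σ² = 0.02.
μ is the interval midpoint, -0.18.

μ = -0.18, σ² = 0.02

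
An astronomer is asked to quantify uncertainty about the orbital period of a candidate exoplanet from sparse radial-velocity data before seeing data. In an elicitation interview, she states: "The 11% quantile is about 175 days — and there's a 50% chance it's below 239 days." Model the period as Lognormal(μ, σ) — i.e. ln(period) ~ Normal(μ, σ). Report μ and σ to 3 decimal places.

If T ~ Lognormal(μ,σ) then ln T ~ Normal(μ,σ), so the p-quantile of ln T is μ + z_p·σ.
ln(175) = 5.165 and ln(239) = 5.476; z_{0.11} = -1.227, z_{0.5} = 0.
σ = (5.476 − 5.165)/(0 − (-1.227)) = 0.254.
μ = 5.165 − (-1.227)·0.254 = 5.476.

μ ≈ 5.476, σ ≈ 0.254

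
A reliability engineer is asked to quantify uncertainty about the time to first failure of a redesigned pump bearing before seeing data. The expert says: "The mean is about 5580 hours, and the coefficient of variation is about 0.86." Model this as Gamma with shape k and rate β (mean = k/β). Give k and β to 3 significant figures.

For Gamma(k, rate β): mean = k/β, variance = k/β², so CV = 1/√k.
CV = 0.86, hence k = 1/CV² = 1.35.
Then β = k/mean = 1.35/5580 = 0.000242.

k ≈ 1.35, β ≈ 0.000242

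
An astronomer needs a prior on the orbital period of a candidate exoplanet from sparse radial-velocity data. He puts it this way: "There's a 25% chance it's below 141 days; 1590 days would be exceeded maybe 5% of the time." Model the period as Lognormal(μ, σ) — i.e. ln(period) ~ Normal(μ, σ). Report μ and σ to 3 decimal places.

If T ~ Lognormal(μ,σ) then ln T ~ Normal(μ,σ), so the p-quantile of ln T is μ + z_p·σ.
ln(141) = 4.949 and ln(1590) = 7.371; z_{0.25} = -0.6745, z_{0.95} = 1.645.
σ = (7.371 − 4.949)/(1.645 − (-0.6745)) = 1.045.
μ = 4.949 − (-0.6745)·1.045 = 5.653.

μ ≈ 5.653, σ ≈ 1.045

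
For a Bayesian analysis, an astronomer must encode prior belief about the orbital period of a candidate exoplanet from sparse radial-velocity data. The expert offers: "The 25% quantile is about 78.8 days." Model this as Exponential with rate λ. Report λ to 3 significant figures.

λ ≈ 0.00365

P(T < 78.8) = 1 − e^(−λ·78.8) = 0.25, so λ = −ln(1−0.25)/78.8 = −ln(0.75)/78.8 = 0.00365.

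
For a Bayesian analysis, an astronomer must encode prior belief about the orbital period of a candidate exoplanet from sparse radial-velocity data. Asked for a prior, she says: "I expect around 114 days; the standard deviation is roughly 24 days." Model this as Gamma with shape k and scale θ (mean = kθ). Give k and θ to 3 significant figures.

For Gamma(k, scale θ): mean = kθ, variance = kθ², so CV = 1/√k.
CV = SD/mean = 24/114 = 0.2105, hence k = 1/CV² = 22.6.
Then θ = mean/k = 114/22.6 = 5.05.

k ≈ 22.6, θ ≈ 5.05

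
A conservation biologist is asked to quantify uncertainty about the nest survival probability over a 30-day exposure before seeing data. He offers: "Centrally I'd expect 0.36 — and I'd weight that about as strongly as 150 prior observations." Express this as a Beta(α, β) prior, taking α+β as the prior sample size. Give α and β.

Under the effective-sample-size interpretation, Beta(α, β) has prior mean α/(α+β) and prior sample size α+β.
So α+β = 150 and α/(α+β) = 0.36, giving α = 0.36·150 = 54 and β = 150 − 54 = 96.

α = 54, β = 96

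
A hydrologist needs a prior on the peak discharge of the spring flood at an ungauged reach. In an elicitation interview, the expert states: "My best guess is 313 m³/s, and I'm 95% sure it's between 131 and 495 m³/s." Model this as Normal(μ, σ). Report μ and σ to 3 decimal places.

A symmetric 95% interval runs μ ± z·σ with z = 1.96.
Half-width = 182, so σ = 182/1.96 = 92.859.
μ is the stated best guess, 313.000.

μ = 313.000, σ = 92.859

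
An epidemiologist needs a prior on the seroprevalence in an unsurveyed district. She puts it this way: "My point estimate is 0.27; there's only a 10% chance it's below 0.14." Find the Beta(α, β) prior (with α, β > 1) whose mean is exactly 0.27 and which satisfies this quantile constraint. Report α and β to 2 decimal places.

With mean 0.27 fixed, write α = 0.27s, β = 0.73s where s = α+β.
Need P(θ < 0.14) = 0.1 under Beta(0.27s, 0.73s). Normal approximation: (q−m)/√(m(1−m)/s) ≈ z_{0.1} = -1.28, so s ≈ 0.27·0.73·(-1.28)²/(0.14−0.27)² = 19.2.
At s = 19.2: P(θ<0.14) ≈ 0.083. Adjusting to match 0.1 gives s ≈ 16.72.
So α = 0.27·16.72 ≈ 4.51, β = 0.73·16.72 ≈ 12.20.

α ≈ 4.51, β ≈ 12.20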